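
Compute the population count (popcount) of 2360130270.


0b10001100101011001011101011011110 has 18 set bits

18


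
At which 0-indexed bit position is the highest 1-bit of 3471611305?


0b11001110111011001001010110101001. Highest set bit at position 31

31


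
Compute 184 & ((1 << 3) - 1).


184 & 7 = 0

0


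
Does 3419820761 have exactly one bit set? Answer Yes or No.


0b11001011110101100101001011011001. Multiple bits set => No

No


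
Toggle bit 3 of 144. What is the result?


144 ^ (1 << 3) = 144 ^ 8 = 152

152


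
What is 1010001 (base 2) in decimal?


1010001 in decimal = 81

81


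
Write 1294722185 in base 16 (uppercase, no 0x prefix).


1294722185 = 4D2BE489 hex

4D2BE489


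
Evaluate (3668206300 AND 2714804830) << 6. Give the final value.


Step 1: 3668206300 & 2714804830 = 2155881052
Step 2: 2155881052 << 6 = 137976387328

137976387328


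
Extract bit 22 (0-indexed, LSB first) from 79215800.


0b100101110001011110010111000, position 22 = 0

0


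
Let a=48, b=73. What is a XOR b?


48 ^ 73 = 121

121


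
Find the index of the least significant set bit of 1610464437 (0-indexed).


0b1011111111111011011110010110101. Lowest set bit at position 0

0


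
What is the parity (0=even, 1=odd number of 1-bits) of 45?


0b101101 has 4 ones => parity 0

0


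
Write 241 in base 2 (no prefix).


241 = 11110001 in binary

11110001


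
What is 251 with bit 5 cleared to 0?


251 & ~(1 << 5) = 219

219


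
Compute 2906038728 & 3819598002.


0b10101101001101101010000111001000 & 0b11100011101010100111000010110010 = 0b10100001001000100010000010000000 = 2703368320

2703368320


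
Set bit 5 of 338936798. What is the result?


338936798 | (1 << 5) = 338936798 | 32 = 338936830

338936830


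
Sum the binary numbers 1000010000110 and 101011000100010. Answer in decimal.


1000010000110 + 101011000100010 = 110011010101000 = 26280

26280


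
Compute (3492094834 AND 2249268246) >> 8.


Step 1: 3492094834 & 2249268246 = 2147549202
Step 2: 2147549202 >> 8 = 8388864

8388864


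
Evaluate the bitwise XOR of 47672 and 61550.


0b1011101000111000 ^ 0b1111000001101110 = 0b100101001010110 = 19030

19030


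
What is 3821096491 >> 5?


0b11100011110000010100111000101011 >> 5 = 0b111000111100000101001110001 = 119409265

119409265


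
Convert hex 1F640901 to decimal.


1F640901 hex = 526649601 decimal

526649601


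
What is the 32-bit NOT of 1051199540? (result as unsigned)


~0b111110101010000000100000110100 = 0b11000001010101111111011111001011 = 3243767755 (32-bit unsigned)

3243767755


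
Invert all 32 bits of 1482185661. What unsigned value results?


1482185661 ^ 4294967295 = 2812781634

2812781634


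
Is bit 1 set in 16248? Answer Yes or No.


0b11111101111000, bit 1 = 0. No

No


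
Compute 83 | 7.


0b1010011 | 0b111 = 0b1010111 = 87

87


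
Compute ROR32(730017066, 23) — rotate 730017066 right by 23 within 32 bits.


Rotate 0b101011100000110010110100101010 right by 23 (32-bit) = 0b110010110100101010001010111 = 106583127

106583127


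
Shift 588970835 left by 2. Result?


0b100011000110101111101101010011 << 2 = 0b10001100011010111110110101001100 = 2355883340

2355883340


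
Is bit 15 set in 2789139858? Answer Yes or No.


0b10100110001111101110010110010010, bit 15 = 1. Yes

Yes


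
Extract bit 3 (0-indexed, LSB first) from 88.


0b1011000, position 3 = 1

1


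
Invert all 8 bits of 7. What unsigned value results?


7 ^ 255 = 248

248


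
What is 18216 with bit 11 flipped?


18216 ^ (1 << 11) = 18216 ^ 2048 = 20264

20264


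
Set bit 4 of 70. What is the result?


70 | (1 << 4) = 70 | 16 = 86

86


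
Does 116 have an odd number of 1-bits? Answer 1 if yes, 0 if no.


0b1110100 has 4 ones => parity 0

0


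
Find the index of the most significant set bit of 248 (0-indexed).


0b11111000. Highest set bit at position 7

7


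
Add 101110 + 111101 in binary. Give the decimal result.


101110 + 111101 = 1101011 = 107

107


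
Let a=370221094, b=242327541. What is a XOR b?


370221094 ^ 242327541 = 408993747

408993747


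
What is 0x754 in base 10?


754 hex = 1876 decimal

1876


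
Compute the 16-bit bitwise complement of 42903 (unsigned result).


~0b1010011110010111 = 0b101100001101000 = 22632 (16-bit unsigned)

22632


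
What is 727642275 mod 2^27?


727642275 & 134217727 = 56553635

56553635


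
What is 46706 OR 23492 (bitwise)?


0b1011011001110010 | 0b101101111000100 = 0b1111111111110110 = 65526

65526


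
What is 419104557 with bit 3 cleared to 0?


419104557 & ~(1 << 3) = 419104549

419104549


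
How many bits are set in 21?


0b10101 has 3 set bits

3


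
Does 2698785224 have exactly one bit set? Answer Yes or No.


0b10100000110111000011000111001000. Multiple bits set => No

No


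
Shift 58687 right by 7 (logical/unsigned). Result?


0b1110010100111111 >> 7 = 0b111001010 = 458

458


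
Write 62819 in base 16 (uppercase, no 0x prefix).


62819 = F563 hex

F563


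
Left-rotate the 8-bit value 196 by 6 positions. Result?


Rotate 0b11000100 left by 6 (8-bit) = 0b110001 = 49

49


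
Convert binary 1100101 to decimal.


1100101 in decimal = 101

101


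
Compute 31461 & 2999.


0b111101011100101 & 0b101110110111 = 0b101010100101 = 2725

2725


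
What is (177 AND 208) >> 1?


Step 1: 177 & 208 = 144
Step 2: 144 >> 1 = 72

72


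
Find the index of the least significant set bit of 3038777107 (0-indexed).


0b10110101001000000000111100010011. Lowest set bit at position 0

0


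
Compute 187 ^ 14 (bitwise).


0b10111011 ^ 0b1110 = 0b10110101 = 181

181


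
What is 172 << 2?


0b10101100 << 2 = 0b1010110000 = 688

688


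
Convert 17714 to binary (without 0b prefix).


17714 = 100010100110010 in binary

100010100110010


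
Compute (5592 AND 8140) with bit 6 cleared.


Step 1: 5592 & 8140 = 5576
Step 2: 5576 & ~(1 << 6) = 5512

5512


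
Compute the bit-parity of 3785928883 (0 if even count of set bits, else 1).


0b11100001101010001011000010110011 has 15 ones => parity 1

1


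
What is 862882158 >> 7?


0b110011011011101000100101101110 >> 7 = 0b11001101101110100010010 = 6741266

6741266


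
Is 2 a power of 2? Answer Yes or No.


0b10. Only one bit set => Yes

Yes


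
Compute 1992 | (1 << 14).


1992 | (1 << 14) = 1992 | 16384 = 18376

18376


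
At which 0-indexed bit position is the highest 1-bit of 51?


0b110011. Highest set bit at position 5

5


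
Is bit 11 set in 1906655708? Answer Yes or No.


0b1110001101001010100000111011100, bit 11 = 0. No

No


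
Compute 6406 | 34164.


0b1100100000110 | 0b1000010101110100 = 0b1001110101110110 = 40310

40310


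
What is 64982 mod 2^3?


64982 & 7 = 6

6


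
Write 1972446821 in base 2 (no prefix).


1972446821 = 1110101100100010010011001100101 in binary

1110101100100010010011001100101


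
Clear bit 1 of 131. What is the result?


131 & ~(1 << 1) = 129

129


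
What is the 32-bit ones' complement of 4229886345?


4229886345 ^ 4294967295 = 65080950

65080950


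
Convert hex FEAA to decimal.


FEAA hex = 65194 decimal

65194


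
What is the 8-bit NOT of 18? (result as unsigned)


~0b10010 = 0b11101101 = 237 (8-bit unsigned)

237


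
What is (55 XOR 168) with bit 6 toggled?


Step 1: 55 ^ 168 = 159
Step 2: 159 ^ (1 << 6) = 159 ^ 64 = 223

223


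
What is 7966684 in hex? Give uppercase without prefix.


7966684 = 798FDC hex

798FDC


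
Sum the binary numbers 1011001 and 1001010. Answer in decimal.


1011001 + 1001010 = 10100011 = 163

163


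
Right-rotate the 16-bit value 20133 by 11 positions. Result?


Rotate 0b100111010100101 right by 11 (16-bit) = 0b1101010010101001 = 54441

54441


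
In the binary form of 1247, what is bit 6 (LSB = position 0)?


0b10011011111, position 6 = 1

1


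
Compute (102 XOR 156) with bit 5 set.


Step 1: 102 ^ 156 = 250
Step 2: 250 | (1 << 5) = 250 | 32 = 250

250


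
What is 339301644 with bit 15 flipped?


339301644 ^ (1 << 15) = 339301644 ^ 32768 = 339334412

339334412


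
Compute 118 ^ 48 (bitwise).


0b1110110 ^ 0b110000 = 0b1000110 = 70

70


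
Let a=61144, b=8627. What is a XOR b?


61144 ^ 8627 = 53099

53099


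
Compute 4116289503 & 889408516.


0b11110101010110011001011111011111 & 0b110101000000110100110000000100 = 0b110101000000010000010000000100 = 889259012

889259012


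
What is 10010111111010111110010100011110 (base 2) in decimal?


10010111111010111110010100011110 in decimal = 2548819230

2548819230


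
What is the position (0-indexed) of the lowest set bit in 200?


0b11001000. Lowest set bit at position 3

3


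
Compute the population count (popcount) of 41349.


0b1010000110000101 has 6 set bits

6


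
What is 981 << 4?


0b1111010101 << 4 = 0b11110101010000 = 15696

15696


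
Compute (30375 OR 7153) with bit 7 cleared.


Step 1: 30375 | 7153 = 32759
Step 2: 32759 & ~(1 << 7) = 32631

32631


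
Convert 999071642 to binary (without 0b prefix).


999071642 = 111011100011001001111110011010 in binary

111011100011001001111110011010


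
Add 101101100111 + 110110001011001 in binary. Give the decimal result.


101101100111 + 110110001011001 = 111011111000000 = 30656

30656


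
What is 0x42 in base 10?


42 hex = 66 decimal

66


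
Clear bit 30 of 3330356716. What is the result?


3330356716 & ~(1 << 30) = 2256614892

2256614892


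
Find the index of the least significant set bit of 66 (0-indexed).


0b1000010. Lowest set bit at position 1

1


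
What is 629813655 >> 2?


0b100101100010100011000110010111 >> 2 = 0b1001011000101000110001100101 = 157453413

157453413


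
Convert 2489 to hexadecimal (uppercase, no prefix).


2489 = 9B9 hex

9B9


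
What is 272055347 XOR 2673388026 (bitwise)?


0b10000001101110011110000110011 ^ 0b10011111010110001010100111111010 = 0b10001111011011111001010111001001 = 2406454729

2406454729


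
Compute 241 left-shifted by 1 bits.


0b11110001 << 1 = 0b111100010 = 482

482


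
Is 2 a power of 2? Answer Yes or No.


0b10. Only one bit set => Yes

Yes


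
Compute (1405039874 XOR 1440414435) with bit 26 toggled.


Step 1: 1405039874 ^ 1440414435 = 107335649
Step 2: 107335649 ^ (1 << 26) = 107335649 ^ 67108864 = 40226785

40226785


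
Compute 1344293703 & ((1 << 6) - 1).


1344293703 & 63 = 7

7


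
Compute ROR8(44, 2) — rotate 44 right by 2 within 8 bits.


Rotate 0b101100 right by 2 (8-bit) = 0b1011 = 11

11


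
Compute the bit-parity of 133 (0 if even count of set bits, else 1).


0b10000101 has 3 ones => parity 1

1


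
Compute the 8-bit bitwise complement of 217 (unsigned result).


~0b11011001 = 0b100110 = 38 (8-bit unsigned)

38


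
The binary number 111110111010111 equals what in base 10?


111110111010111 in decimal = 32215

32215


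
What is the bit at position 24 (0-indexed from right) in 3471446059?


0b11001110111010100001000000101011, position 24 = 0

0


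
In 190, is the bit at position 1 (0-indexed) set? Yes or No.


0b10111110, bit 1 = 1. Yes

Yes


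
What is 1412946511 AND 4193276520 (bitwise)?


0b1010100001101111101101001001111 & 0b11111001111100000101001001101000 = 0b1010000001100000101001001001000 = 1345344072

1345344072


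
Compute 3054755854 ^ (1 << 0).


3054755854 ^ (1 << 0) = 3054755854 ^ 1 = 3054755855

3054755855


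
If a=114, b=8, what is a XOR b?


114 ^ 8 = 122

122


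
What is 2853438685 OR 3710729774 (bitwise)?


0b10101010000101000000010011011101 | 0b11011101001011010011111000101110 = 0b11111111001111010011111011111111 = 4282203903

4282203903


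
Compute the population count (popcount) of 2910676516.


0b10101101011111010110011000100100 has 17 set bits

17


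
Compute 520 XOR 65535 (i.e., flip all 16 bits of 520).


520 ^ 65535 = 65015

65015


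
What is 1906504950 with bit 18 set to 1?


1906504950 | (1 << 18) = 1906504950 | 262144 = 1906767094

1906767094


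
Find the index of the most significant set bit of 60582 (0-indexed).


0b1110110010100110. Highest set bit at position 15

15


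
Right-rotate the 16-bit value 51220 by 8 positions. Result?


Rotate 0b1100100000010100 right by 8 (16-bit) = 0b1010011001000 = 5320

5320


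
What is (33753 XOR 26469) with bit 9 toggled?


Step 1: 33753 ^ 26469 = 58556
Step 2: 58556 ^ (1 << 9) = 58556 ^ 512 = 59068

59068


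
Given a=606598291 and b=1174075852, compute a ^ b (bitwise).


606598291 ^ 1174075852 = 1641876831

1641876831


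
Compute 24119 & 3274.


0b101111000110111 & 0b110011001010 = 0b110000000010 = 3074

3074


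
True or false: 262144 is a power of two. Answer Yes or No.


0b1000000000000000000. Only one bit set => Yes

Yes


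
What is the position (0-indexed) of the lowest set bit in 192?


0b11000000. Lowest set bit at position 6

6


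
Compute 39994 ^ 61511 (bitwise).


0b1001110000111010 ^ 0b1111000001000111 = 0b110110001111101 = 27773

27773


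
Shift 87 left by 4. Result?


0b1010111 << 4 = 0b10101110000 = 1392

1392


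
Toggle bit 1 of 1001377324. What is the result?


1001377324 ^ (1 << 1) = 1001377324 ^ 2 = 1001377326

1001377326


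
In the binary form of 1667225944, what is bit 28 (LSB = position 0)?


0b1100011010111111101100101011000, position 28 = 0

0


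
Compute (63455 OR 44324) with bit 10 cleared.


Step 1: 63455 | 44324 = 65535
Step 2: 65535 & ~(1 << 10) = 64511

64511


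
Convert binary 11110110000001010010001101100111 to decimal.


11110110000001010010001101100111 in decimal = 4127531879

4127531879


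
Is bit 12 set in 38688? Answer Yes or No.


0b1001011100100000, bit 12 = 1. Yes

Yes


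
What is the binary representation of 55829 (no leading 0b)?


55829 = 1101101000010101 in binary

1101101000010101


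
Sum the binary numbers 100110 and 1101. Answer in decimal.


100110 + 1101 = 110011 = 51

51


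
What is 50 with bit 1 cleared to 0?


50 & ~(1 << 1) = 48

48


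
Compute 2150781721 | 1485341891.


0b10000000001100100101001100011001 | 0b1011000100010001000010011000011 = 0b11011000101110101101011111011011 = 3636123611

3636123611


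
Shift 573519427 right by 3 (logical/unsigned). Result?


0b100010001011110011011001000011 >> 3 = 0b100010001011110011011001000 = 71689928

71689928


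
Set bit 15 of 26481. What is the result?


26481 | (1 << 15) = 26481 | 32768 = 59249

59249


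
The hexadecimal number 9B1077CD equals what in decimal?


9B1077CD hex = 2601547725 decimal

2601547725


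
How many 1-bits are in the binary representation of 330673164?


0b10011101101011010110000001100 has 14 set bits

14


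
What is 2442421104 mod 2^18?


2442421104 & 262143 = 25456

25456


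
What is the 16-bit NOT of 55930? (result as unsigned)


~0b1101101001111010 = 0b10010110000101 = 9605 (16-bit unsigned)

9605


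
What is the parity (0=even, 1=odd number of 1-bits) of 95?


0b1011111 has 6 ones => parity 0

0


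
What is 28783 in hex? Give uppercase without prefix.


28783 = 706F hex

706F


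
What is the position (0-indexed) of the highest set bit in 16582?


0b100000011000110. Highest set bit at position 14

14


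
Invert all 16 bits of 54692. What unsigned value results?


54692 ^ 65535 = 10843

10843


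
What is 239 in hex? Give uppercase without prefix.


239 = EF hex

EF


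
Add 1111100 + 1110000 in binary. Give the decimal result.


1111100 + 1110000 = 11101100 = 236

236


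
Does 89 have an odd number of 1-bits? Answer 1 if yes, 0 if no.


0b1011001 has 4 ones => parity 0

0


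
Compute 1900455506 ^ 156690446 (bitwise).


0b1110001010001101010011001010010 ^ 0b1001010101101110100000001110 = 0b1111000000100000100111001011100 = 2014334556

2014334556


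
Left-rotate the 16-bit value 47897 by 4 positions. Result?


Rotate 0b1011101100011001 left by 4 (16-bit) = 0b1011000110011011 = 45467

45467


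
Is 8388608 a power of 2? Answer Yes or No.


0b100000000000000000000000. Only one bit set => Yes

Yes


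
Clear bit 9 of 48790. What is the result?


48790 & ~(1 << 9) = 48278

48278


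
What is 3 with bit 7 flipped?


3 ^ (1 << 7) = 3 ^ 128 = 131

131


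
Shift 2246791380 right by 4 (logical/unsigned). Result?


0b10000101111010110101000011010100 >> 4 = 0b1000010111101011010100001101 = 140424461

140424461


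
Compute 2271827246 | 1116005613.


0b10000111011010010101010100101110 | 0b1000010100001001110010011101101 = 0b11000111111011011111010111101111 = 3354260975

3354260975


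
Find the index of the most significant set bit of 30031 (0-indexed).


0b111010101001111. Highest set bit at position 14

14


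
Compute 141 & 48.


0b10001101 & 0b110000 = 0b0 = 0

0


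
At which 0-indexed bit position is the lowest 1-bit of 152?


0b10011000. Lowest set bit at position 3

3


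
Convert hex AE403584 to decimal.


AE403584 hex = 2923443588 decimal

2923443588


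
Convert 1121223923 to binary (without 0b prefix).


1121223923 = 1000010110101001000010011110011 in binary

1000010110101001000010011110011


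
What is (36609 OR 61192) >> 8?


Step 1: 36609 | 61192 = 61193
Step 2: 61193 >> 8 = 239

239


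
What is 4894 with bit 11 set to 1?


4894 | (1 << 11) = 4894 | 2048 = 6942

6942


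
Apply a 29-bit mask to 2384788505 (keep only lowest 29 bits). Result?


2384788505 & 536870911 = 237304857

237304857


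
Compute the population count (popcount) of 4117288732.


0b11110101011010001101011100011100 has 18 set bits

18


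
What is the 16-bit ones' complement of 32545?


32545 ^ 65535 = 32990

32990


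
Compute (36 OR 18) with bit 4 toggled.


Step 1: 36 | 18 = 54
Step 2: 54 ^ (1 << 4) = 54 ^ 16 = 38

38


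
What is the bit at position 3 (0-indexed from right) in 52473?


0b1100110011111001, position 3 = 1

1


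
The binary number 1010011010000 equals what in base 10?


1010011010000 in decimal = 5328

5328


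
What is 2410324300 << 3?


0b10001111101010101010000101001100 << 3 = 0b10001111101010101010000101001100000 = 19282594400

19282594400


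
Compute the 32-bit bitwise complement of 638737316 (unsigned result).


~0b100110000100100101101110100100 = 0b11011001111011011010010001011011 = 3656229979 (32-bit unsigned)

3656229979


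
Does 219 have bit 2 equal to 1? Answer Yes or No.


0b11011011, bit 2 = 0. No

No


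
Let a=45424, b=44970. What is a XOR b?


45424 ^ 44970 = 7898

7898


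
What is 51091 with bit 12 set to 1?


51091 | (1 << 12) = 51091 | 4096 = 55187

55187


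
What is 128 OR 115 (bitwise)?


0b10000000 | 0b1110011 = 0b11110011 = 243

243


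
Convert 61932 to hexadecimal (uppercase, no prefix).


61932 = F1EC hex

F1EC


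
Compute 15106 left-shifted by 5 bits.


0b11101100000010 << 5 = 0b1110110000001000000 = 483392

483392


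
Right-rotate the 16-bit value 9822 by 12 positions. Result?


Rotate 0b10011001011110 right by 12 (16-bit) = 0b110010111100010 = 26082

26082


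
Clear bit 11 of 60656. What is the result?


60656 & ~(1 << 11) = 58608

58608


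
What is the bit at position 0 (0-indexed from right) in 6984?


0b1101101001000, position 0 = 0

0


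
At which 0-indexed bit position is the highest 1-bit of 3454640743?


0b11001101111010011010001001100111. Highest set bit at position 31

31


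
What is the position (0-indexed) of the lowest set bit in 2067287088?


0b1111011001110000100110000110000. Lowest set bit at position 4

4


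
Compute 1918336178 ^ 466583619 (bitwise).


0b1110010010101110111110010110010 ^ 0b11011110011111000000001000011 = 0b1101001100110001111110011110001 = 1771633905

1771633905


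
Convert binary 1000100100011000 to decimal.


1000100100011000 in decimal = 35096

35096


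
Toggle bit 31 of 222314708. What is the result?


222314708 ^ (1 << 31) = 222314708 ^ 2147483648 = 2369798356

2369798356


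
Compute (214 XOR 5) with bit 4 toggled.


Step 1: 214 ^ 5 = 211
Step 2: 211 ^ (1 << 4) = 211 ^ 16 = 195

195


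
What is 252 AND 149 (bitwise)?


0b11111100 & 0b10010101 = 0b10010100 = 148

148


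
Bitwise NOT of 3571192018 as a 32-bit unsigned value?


~0b11010100110111000001000011010010 = 0b101011001000111110111100101101 = 723775277 (32-bit unsigned)

723775277


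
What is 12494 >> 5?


0b11000011001110 >> 5 = 0b110000110 = 390

390


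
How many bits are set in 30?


0b11110 has 4 set bits

4


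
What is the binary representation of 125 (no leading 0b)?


125 = 1111101 in binary

1111101


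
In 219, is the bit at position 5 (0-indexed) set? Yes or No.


0b11011011, bit 5 = 0. No

No


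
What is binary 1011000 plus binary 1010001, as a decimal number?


1011000 + 1010001 = 10101001 = 169

169


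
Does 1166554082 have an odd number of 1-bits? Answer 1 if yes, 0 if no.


0b1000101100010000011001111100010 has 13 ones => parity 1

1


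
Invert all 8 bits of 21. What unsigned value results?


21 ^ 255 = 234

234


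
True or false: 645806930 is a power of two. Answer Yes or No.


0b100110011111100011101101010010. Multiple bits set => No

No


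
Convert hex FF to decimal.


FF hex = 255 decimal

255


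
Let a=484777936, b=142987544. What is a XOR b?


484777936 ^ 142987544 = 341888712

341888712


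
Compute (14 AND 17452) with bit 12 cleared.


Step 1: 14 & 17452 = 12
Step 2: 12 & ~(1 << 12) = 12

12


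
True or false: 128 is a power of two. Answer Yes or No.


0b10000000. Only one bit set => Yes

Yes


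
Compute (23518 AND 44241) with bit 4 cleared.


Step 1: 23518 & 44241 = 2256
Step 2: 2256 & ~(1 << 4) = 2240

2240


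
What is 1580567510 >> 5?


0b1011110001101011000101111010110 >> 5 = 0b10111100011010110001011110 = 49392734

49392734


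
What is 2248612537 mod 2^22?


2248612537 & 4194303 = 465593

465593


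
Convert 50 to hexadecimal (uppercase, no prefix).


50 = 32 hex

32


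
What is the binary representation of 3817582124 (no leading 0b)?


3817582124 = 11100011100010111010111000101100 in binary

11100011100010111010111000101100


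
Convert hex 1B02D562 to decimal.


1B02D562 hex = 453170530 decimal

453170530


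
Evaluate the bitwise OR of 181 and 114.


0b10110101 | 0b1110010 = 0b11110111 = 247

247


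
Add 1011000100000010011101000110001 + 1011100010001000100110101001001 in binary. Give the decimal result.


1011000100000010011101000110001 + 1011100010001000100110101001001 = 10110100110001011000011101111010 = 3032844154

3032844154


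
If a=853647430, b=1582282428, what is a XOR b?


853647430 ^ 1582282428 = 1823348474

1823348474


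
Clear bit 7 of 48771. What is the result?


48771 & ~(1 << 7) = 48643

48643


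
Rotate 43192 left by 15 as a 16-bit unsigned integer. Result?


Rotate 0b1010100010111000 left by 15 (16-bit) = 0b101010001011100 = 21596

21596


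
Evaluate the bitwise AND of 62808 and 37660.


0b1111010101011000 & 0b1001001100011100 = 0b1001000100011000 = 37144

37144


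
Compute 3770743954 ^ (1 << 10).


3770743954 ^ (1 << 10) = 3770743954 ^ 1024 = 3770742930

3770742930


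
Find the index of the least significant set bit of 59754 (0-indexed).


0b1110100101101010. Lowest set bit at position 1

1


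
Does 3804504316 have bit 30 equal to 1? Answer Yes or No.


0b11100010110001000010000011111100, bit 30 = 1. Yes

Yes


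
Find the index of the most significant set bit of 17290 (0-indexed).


0b100001110001010. Highest set bit at position 14

14


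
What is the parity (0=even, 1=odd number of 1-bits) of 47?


0b101111 has 5 ones => parity 1

1


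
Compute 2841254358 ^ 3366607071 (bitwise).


0b10101001010110100001100111010110 ^ 0b11001000101010100101100011011111 = 0b1100001111100000100000100001001 = 1643135241

1643135241


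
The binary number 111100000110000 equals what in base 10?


111100000110000 in decimal = 30768

30768


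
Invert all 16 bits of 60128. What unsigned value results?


60128 ^ 65535 = 5407

5407


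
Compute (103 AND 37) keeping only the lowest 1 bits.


Step 1: 103 & 37 = 37
Step 2: 37 & 1 = 1

1


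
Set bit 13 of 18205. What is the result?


18205 | (1 << 13) = 18205 | 8192 = 26397

26397


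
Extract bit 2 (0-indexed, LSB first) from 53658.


0b1101000110011010, position 2 = 0

0


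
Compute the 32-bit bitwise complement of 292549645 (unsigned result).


~0b10001011011111111010000001101 = 0b11101110100100000000101111110010 = 4002417650 (32-bit unsigned)

4002417650


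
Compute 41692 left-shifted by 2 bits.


0b1010001011011100 << 2 = 0b101000101101110000 = 166768

166768


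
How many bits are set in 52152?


0b1100101110111000 has 9 set bits

9


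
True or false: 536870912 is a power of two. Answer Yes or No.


0b100000000000000000000000000000. Only one bit set => Yes

Yes


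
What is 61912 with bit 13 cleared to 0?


61912 & ~(1 << 13) = 53720

53720


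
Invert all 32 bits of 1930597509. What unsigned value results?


1930597509 ^ 4294967295 = 2364369786

2364369786


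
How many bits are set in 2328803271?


0b10001010110011101011011111000111 has 19 set bits

19


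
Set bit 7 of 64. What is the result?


64 | (1 << 7) = 64 | 128 = 192

192


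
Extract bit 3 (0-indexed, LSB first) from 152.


0b10011000, position 3 = 1

1


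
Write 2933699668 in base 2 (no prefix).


2933699668 = 10101110110111001011010001010100 in binary

10101110110111001011010001010100


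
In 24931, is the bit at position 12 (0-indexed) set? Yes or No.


0b110000101100011, bit 12 = 0. No

No


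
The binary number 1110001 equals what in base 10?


1110001 in decimal = 113

113


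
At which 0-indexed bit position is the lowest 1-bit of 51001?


0b1100011100111001. Lowest set bit at position 0

0


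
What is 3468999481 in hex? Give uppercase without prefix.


3468999481 = CEC4BB39 hex

CEC4BB39


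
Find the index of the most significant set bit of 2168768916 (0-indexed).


0b10000001010001001100100110010100. Highest set bit at position 31

31


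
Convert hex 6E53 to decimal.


6E53 hex = 28243 decimal

28243


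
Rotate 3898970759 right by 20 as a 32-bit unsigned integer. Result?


Rotate 0b11101000011001011001001010000111 right by 20 (32-bit) = 0b1011001001010000111111010000110 = 1495826054

1495826054


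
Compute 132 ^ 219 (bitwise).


0b10000100 ^ 0b11011011 = 0b1011111 = 95

95


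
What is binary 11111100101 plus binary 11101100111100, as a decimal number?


11111100101 + 11101100111100 = 100001100100001 = 17185

17185


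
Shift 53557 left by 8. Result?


0b1101000100110101 << 8 = 0b110100010011010100000000 = 13710592

13710592


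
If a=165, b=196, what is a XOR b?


165 ^ 196 = 97

97


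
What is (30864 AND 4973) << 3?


Step 1: 30864 & 4973 = 4096
Step 2: 4096 << 3 = 32768

32768


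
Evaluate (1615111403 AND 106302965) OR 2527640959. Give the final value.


Step 1: 1615111403 & 106302965 = 4457697
Step 2: 4457697 | 2527640959 = 2532097535

2532097535


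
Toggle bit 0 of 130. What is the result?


130 ^ (1 << 0) = 130 ^ 1 = 131

131


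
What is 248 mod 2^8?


248 & 255 = 248

248


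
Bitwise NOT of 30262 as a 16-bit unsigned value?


~0b111011000110110 = 0b1000100111001001 = 35273 (16-bit unsigned)

35273


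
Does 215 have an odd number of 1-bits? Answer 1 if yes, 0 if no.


0b11010111 has 6 ones => parity 0

0


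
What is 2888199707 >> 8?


0b10101100001001100110111000011011 >> 8 = 0b101011000010011001101110 = 11282030

11282030


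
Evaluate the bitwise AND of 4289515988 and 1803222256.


0b11111111101011001101000111010100 & 0b1101011011110101111110011110000 = 0b1101011001010001101000011010000 = 1797837008

1797837008


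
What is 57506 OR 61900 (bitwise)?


0b1110000010100010 | 0b1111000111001100 = 0b1111000111101110 = 61934

61934


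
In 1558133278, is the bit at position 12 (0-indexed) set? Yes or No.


0b1011100110111110011101000011110, bit 12 = 1. Yes

Yes


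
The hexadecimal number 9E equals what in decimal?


9E hex = 158 decimal

158


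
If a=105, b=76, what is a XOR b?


105 ^ 76 = 37

37


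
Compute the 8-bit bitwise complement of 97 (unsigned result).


~0b1100001 = 0b10011110 = 158 (8-bit unsigned)

158


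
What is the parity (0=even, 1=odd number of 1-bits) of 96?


0b1100000 has 2 ones => parity 0

0


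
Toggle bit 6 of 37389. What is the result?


37389 ^ (1 << 6) = 37389 ^ 64 = 37453

37453


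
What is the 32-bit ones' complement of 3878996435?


3878996435 ^ 4294967295 = 415970860

415970860


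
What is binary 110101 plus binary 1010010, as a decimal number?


110101 + 1010010 = 10000111 = 135

135


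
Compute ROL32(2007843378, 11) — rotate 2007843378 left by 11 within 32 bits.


Rotate 0b1110111101011010100001000110010 left by 11 (32-bit) = 0b1101010000100011001001110111101 = 1779536829

1779536829


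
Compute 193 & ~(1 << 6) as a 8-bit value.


193 & ~(1 << 6) = 129

129


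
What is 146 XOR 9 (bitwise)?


0b10010010 ^ 0b1001 = 0b10011011 = 155

155


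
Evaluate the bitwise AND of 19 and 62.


0b10011 & 0b111110 = 0b10010 = 18

18


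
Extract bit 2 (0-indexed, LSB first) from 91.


0b1011011, position 2 = 0

0


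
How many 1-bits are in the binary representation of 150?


0b10010110 has 4 set bits

4


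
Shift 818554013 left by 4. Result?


0b110000110010100010010010011101 << 4 = 0b1100001100101000100100100111010000 = 13096864208

13096864208


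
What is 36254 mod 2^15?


36254 & 32767 = 3486

3486


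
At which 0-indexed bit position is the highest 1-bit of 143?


0b10001111. Highest set bit at position 7

7


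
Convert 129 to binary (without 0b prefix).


129 = 10000001 in binary

10000001


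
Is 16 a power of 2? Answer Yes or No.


0b10000. Only one bit set => Yes

Yes


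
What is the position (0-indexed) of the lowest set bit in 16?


0b10000. Lowest set bit at position 4

4


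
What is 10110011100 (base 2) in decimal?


10110011100 in decimal = 1436

1436


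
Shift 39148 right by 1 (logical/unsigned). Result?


0b1001100011101100 >> 1 = 0b100110001110110 = 19574

19574


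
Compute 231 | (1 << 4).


231 | (1 << 4) = 231 | 16 = 247

247


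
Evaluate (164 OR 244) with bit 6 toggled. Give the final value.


Step 1: 164 | 244 = 244
Step 2: 244 ^ (1 << 6) = 244 ^ 64 = 180

180


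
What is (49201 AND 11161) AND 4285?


Step 1: 49201 & 11161 = 17
Step 2: 17 & 4285 = 17

17


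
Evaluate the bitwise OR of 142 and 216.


0b10001110 | 0b11011000 = 0b11011110 = 222

222


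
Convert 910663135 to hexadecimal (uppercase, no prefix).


910663135 = 36479DDF hex

36479DDF


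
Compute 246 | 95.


0b11110110 | 0b1011111 = 0b11111111 = 255

255


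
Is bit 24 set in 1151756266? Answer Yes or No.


0b1000100101001100110011111101010, bit 24 = 0. No

No


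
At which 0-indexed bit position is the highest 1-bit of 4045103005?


0b11110001000110110101111110011101. Highest set bit at position 31

31


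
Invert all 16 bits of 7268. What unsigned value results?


7268 ^ 65535 = 58267

58267


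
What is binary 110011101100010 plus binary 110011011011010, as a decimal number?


110011101100010 + 110011011011010 = 1100111000111100 = 52796

52796


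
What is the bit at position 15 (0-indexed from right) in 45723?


0b1011001010011011, position 15 = 1

1


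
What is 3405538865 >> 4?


0b11001010111111000110011000110001 >> 4 = 0b1100101011111100011001100011 = 212846179

212846179


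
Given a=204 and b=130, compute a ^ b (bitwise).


204 ^ 130 = 78

78


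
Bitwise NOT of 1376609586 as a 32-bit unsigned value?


~0b1010010000011010110010100110010 = 0b10101101111100101001101011001101 = 2918357709 (32-bit unsigned)

2918357709


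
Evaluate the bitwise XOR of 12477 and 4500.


0b11000010111101 ^ 0b1000110010100 = 0b10000100101001 = 8489

8489


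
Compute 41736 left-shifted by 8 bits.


0b1010001100001000 << 8 = 0b101000110000100000000000 = 10684416

10684416


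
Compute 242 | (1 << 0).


242 | (1 << 0) = 242 | 1 = 243

243


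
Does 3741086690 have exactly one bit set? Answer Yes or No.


0b11011110111111000111001111100010. Multiple bits set => No

No


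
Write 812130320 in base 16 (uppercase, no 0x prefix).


812130320 = 30682010 hex

30682010


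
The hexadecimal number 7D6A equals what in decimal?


7D6A hex = 32106 decimal

32106


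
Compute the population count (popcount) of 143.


0b10001111 has 5 set bits

5


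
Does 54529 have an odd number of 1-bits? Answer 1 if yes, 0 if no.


0b1101010100000001 has 6 ones => parity 0

0


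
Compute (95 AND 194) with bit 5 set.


Step 1: 95 & 194 = 66
Step 2: 66 | (1 << 5) = 66 | 32 = 98

98


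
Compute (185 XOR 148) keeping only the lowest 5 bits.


Step 1: 185 ^ 148 = 45
Step 2: 45 & 31 = 13

13


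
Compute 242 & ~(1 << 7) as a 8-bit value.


242 & ~(1 << 7) = 114

114


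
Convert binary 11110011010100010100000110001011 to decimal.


11110011010100010100000110001011 in decimal = 4082188683

4082188683


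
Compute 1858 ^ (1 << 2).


1858 ^ (1 << 2) = 1858 ^ 4 = 1862

1862


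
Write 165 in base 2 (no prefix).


165 = 10100101 in binary

10100101


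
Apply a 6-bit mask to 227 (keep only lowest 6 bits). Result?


227 & 63 = 35

35


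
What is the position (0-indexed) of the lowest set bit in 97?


0b1100001. Lowest set bit at position 0

0


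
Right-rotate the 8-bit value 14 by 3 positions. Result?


Rotate 0b1110 right by 3 (8-bit) = 0b11000001 = 193

193


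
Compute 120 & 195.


0b1111000 & 0b11000011 = 0b1000000 = 64

64


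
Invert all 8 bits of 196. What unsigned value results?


196 ^ 255 = 59

59


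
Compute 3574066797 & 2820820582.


0b11010101000001111110111001101101 & 0b10101000001000100100111001100110 = 0b10000000000000100100111001100100 = 2147634788

2147634788


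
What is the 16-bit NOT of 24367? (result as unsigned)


~0b101111100101111 = 0b1010000011010000 = 41168 (16-bit unsigned)

41168


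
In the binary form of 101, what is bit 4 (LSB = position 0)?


0b1100101, position 4 = 0

0


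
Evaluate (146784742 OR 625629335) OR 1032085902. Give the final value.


Step 1: 146784742 | 625629335 = 771742199
Step 2: 771742199 | 1032085902 = 1040185855

1040185855


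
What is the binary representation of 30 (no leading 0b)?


30 = 11110 in binary

11110


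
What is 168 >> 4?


0b10101000 >> 4 = 0b1010 = 10

10


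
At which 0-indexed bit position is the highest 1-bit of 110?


0b1101110. Highest set bit at position 6

6


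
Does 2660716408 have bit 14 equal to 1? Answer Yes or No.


0b10011110100101110100111101111000, bit 14 = 1. Yes

Yes


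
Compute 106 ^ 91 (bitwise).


0b1101010 ^ 0b1011011 = 0b110001 = 49

49


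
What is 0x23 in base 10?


23 hex = 35 decimal

35


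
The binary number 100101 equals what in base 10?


100101 in decimal = 37

37


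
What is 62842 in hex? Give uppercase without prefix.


62842 = F57A hex

F57A


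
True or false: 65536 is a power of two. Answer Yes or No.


0b10000000000000000. Only one bit set => Yes

Yes


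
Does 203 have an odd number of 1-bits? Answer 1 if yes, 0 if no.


0b11001011 has 5 ones => parity 1

1


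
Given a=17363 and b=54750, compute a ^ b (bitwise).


17363 ^ 54750 = 38413

38413


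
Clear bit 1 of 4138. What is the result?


4138 & ~(1 << 1) = 4136

4136


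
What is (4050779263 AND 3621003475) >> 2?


Step 1: 4050779263 & 3621003475 = 3511689299
Step 2: 3511689299 >> 2 = 877922324

877922324


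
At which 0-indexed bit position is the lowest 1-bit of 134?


0b10000110. Lowest set bit at position 1

1


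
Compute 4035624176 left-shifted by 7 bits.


0b11110000100010101011110011110000 << 7 = 0b111100001000101010111100111100000000000 = 516559894528

516559894528


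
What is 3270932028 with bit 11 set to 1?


3270932028 | (1 << 11) = 3270932028 | 2048 = 3270934076

3270934076


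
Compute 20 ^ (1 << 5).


20 ^ (1 << 5) = 20 ^ 32 = 52

52


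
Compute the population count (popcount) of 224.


0b11100000 has 3 set bits

3


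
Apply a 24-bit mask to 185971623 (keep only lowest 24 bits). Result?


185971623 & 16777215 = 1422247

1422247


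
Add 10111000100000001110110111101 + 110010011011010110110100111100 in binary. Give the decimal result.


10111000100000001110110111101 + 110010011011010110110100111100 = 1001001011111011000101011111001 = 1232964345

1232964345


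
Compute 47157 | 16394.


0b1011100000110101 | 0b100000000001010 = 0b1111100000111111 = 63551

63551


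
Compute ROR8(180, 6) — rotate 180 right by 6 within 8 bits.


Rotate 0b10110100 right by 6 (8-bit) = 0b11010010 = 210

210


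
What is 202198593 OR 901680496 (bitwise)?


0b1100000011010100111001000001 | 0b110101101111101000110101110000 = 0b111101101111111100111101110001 = 1035980657

1035980657


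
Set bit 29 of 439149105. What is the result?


439149105 | (1 << 29) = 439149105 | 536870912 = 976020017

976020017


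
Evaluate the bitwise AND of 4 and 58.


0b100 & 0b111010 = 0b0 = 0

0


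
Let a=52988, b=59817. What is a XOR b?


52988 ^ 59817 = 10069

10069


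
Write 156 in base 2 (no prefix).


156 = 10011100 in binary

10011100


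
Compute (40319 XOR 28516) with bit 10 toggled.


Step 1: 40319 ^ 28516 = 61979
Step 2: 61979 ^ (1 << 10) = 61979 ^ 1024 = 63003

63003


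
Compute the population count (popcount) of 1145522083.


0b1000100010001110100011110100011 has 14 set bits

14


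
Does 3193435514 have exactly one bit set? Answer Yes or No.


0b10111110010101111111010101111010. Multiple bits set => No

No


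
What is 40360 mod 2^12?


40360 & 4095 = 3496

3496


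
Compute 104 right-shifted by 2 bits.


0b1101000 >> 2 = 0b11010 = 26

26


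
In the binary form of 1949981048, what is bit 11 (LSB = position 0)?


0b1110100001110100101100101111000, position 11 = 1

1
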